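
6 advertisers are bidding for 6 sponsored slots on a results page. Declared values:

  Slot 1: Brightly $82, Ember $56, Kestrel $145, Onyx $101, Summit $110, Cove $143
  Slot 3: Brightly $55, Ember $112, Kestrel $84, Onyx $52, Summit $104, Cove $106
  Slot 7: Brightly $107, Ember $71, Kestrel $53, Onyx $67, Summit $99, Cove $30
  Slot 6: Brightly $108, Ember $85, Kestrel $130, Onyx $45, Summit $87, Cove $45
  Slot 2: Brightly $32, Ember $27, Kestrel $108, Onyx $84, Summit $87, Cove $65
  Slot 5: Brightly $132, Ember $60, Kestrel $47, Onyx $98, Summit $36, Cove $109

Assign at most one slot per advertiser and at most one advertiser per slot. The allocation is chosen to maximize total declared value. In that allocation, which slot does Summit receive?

This is a one-to-one assignment (maximum-weight bipartite matching).
Optimal: Brightly→Slot 5 ($132), Ember→Slot 3 ($112), Kestrel→Slot 6 ($130), Onyx→Slot 2 ($84), Summit→Slot 7 ($99), Cove→Slot 1 ($143) — total 132+112+130+84+99+143 = $700.
Column-greedy (each slot in turn goes to its best remaining advertiser) gives $644, worse by 56.
Next-best assignment: Brightly→Slot 7, Ember→Slot 3, Kestrel→Slot 6, Onyx→Slot 5, Summit→Slot 2, Cove→Slot 1 = $677.
Swapping Brightly↔Summit (Brightly→Slot 7 $107, Summit→Slot 5 $36) loses 88.
Summit's own top slot is Slot 1 ($110), but forcing Summit→Slot 1 and reassigning the rest optimally gives only $652 — worse by 48.

Summit receives Slot 7.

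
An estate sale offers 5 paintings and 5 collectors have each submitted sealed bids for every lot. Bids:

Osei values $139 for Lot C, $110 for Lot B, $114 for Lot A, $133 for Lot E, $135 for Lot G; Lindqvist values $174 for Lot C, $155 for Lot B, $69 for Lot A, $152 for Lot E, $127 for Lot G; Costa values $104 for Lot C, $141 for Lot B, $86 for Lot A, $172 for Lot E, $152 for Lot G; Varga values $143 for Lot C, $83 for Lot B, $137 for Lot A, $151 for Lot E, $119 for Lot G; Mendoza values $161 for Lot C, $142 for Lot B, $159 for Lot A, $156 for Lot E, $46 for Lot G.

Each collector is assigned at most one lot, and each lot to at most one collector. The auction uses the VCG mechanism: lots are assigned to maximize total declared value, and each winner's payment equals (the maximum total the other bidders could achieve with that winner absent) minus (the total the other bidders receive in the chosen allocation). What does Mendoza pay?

Efficient allocation: Osei→Lot G ($135), Lindqvist→Lot B ($155), Costa→Lot E ($172), Varga→Lot C ($143), Mendoza→Lot A ($159); total welfare W = $764.
Mendoza receives Lot A at value $159, so the others get W − 159 = $605.
Without Mendoza: best allocation of the remaining 4 bidders over all 5 lots is Osei→Lot G ($135), Lindqvist→Lot C ($174), Costa→Lot E ($172), Varga→Lot A ($137), total $618.
VCG payment = (others' best without Mendoza) − (others' welfare with Mendoza) = 618 − 605 = $13.

Mendoza pays $13.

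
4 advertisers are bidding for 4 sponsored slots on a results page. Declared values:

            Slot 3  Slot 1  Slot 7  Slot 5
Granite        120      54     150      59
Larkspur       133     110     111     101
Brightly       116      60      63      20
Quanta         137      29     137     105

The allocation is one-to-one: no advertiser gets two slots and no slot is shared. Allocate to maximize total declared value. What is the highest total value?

Optimal: Granite→Slot 7 ($150), Larkspur→Slot 1 ($110), Brightly→Slot 3 ($116), Quanta→Slot 5 ($105) — total 150+110+116+105 = $481.
Column-greedy (each slot in turn goes to its best remaining advertiser) gives $417, worse by 64.
Checked against all permutations: $481 is optimal.

Maximum total: $481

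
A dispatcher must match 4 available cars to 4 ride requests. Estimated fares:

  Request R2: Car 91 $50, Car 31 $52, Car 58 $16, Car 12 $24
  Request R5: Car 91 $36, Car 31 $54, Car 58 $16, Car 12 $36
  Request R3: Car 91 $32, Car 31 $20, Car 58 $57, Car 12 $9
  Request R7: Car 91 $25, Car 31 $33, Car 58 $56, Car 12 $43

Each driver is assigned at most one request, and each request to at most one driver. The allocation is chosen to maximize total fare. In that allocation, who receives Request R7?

This is the linear assignment problem.
Optimal: Car 91→Request R2 ($50), Car 31→Request R5 ($54), Car 58→Request R3 ($57), Car 12→Request R7 ($43) — total 50+54+57+43 = $204.
Column-greedy (each request in turn goes to its best remaining driver) gives $188, worse by 16.
Next-best assignment: Car 91→Request R5, Car 31→Request R2, Car 58→Request R3, Car 12→Request R7 = $188.
Swapping Car 91↔Car 58 (Car 91→Request R3 $32, Car 58→Request R2 $16) loses 59.

Car 12 receives Request R7.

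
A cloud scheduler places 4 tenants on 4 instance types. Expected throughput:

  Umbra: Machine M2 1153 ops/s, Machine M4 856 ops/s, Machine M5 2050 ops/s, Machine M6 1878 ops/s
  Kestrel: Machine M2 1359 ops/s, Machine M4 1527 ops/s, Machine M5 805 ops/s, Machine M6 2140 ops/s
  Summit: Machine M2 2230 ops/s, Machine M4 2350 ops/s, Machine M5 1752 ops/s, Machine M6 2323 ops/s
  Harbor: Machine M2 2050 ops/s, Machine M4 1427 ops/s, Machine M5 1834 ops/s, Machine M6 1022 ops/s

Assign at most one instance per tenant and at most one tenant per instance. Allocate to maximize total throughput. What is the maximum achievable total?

Optimal: Umbra→Machine M5 (2050 ops/s), Kestrel→Machine M6 (2140 ops/s), Summit→Machine M4 (2350 ops/s), Harbor→Machine M2 (2050 ops/s) — total 2050+2140+2350+2050 = 8590 ops/s.
Next-best assignment: Umbra→Machine M5, Kestrel→Machine M4, Summit→Machine M6, Harbor→Machine M2 = 7950 ops/s.
Checked against all permutations: 8590 ops/s is optimal.

Max total: 8590 ops/s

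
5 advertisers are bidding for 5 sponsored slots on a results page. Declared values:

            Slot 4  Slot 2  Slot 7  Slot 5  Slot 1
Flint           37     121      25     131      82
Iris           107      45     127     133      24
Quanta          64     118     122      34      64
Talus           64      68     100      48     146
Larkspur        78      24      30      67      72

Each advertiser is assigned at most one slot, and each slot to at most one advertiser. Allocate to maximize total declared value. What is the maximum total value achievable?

Optimal: Flint→Slot 2 ($121), Iris→Slot 5 ($133), Quanta→Slot 7 ($122), Talus→Slot 1 ($146), Larkspur→Slot 4 ($78) — total 121+133+122+146+78 = $600.
Column-greedy (each slot in turn goes to its best remaining advertiser) gives $563, worse by 37.
Checked against all permutations: $600 is optimal.

Max total: $600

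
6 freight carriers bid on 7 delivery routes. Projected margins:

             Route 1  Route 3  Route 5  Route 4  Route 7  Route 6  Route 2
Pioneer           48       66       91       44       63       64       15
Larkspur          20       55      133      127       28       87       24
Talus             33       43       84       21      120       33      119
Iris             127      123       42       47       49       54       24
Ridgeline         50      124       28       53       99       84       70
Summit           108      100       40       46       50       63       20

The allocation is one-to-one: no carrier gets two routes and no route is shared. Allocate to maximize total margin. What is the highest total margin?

Optimal: Pioneer→Route 5 ($91k), Larkspur→Route 4 ($127k), Talus→Route 2 ($119k), Iris→Route 3 ($123k), Ridgeline→Route 7 ($99k), Summit→Route 1 ($108k) — total 91+127+119+123+99+108 = $667k.
Row-greedy (each carrier in turn takes its best remaining route) gives $652k, worse by 15.
Swapping Iris↔Larkspur (Iris→Route 4 $47k, Larkspur→Route 3 $55k) loses 148.
Checked against all permutations: $667k is optimal.

Maximum total: $667k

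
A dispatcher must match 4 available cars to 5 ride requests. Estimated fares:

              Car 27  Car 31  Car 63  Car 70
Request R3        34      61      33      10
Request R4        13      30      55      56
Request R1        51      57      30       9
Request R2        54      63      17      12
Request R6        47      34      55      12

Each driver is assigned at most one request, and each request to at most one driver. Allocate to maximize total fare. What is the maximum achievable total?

Optimal: Car 27→Request R2 ($54), Car 31→Request R3 ($61), Car 63→Request R6 ($55), Car 70→Request R4 ($56) — total 54+61+55+56 = $226.
Max-entry greedy (repeatedly take the single best remaining cell) gives $225, worse by 1.

Max total: $226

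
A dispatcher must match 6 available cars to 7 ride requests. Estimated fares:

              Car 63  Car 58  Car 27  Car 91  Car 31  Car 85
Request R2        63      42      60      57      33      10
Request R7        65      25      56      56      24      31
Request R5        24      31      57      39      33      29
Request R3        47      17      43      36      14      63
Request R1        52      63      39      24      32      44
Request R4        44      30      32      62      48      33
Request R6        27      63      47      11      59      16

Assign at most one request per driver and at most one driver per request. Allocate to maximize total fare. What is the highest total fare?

Maximum total: $372

This is a one-to-one assignment (maximum-weight bipartite matching).
Optimal: Car 63→Request R7 ($65), Car 58→Request R1 ($63), Car 27→Request R2 ($60), Car 91→Request R4 ($62), Car 31→Request R6 ($59), Car 85→Request R3 ($63) — total 65+63+60+62+59+63 = $372.
Column-greedy (each request in turn goes to its best remaining driver) gives $332, worse by 40.
Next-best assignment: Car 63→Request R7, Car 58→Request R1, Car 27→Request R5, Car 91→Request R4, Car 31→Request R6, Car 85→Request R3 = $369.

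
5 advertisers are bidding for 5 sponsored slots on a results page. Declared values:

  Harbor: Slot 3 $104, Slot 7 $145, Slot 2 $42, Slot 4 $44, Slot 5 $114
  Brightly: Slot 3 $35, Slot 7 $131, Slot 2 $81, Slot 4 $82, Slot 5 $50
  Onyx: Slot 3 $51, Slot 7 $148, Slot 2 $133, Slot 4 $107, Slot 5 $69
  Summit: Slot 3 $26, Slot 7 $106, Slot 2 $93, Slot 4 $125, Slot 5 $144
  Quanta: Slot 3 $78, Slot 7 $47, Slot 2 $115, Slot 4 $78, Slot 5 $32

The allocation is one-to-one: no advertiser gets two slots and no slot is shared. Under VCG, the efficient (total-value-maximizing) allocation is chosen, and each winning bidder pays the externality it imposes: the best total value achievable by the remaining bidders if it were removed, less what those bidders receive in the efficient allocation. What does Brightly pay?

Brightly pays $41.

Efficient allocation: Harbor→Slot 3 ($104), Brightly→Slot 7 ($131), Onyx→Slot 4 ($107), Summit→Slot 5 ($144), Quanta→Slot 2 ($115); total welfare W = $601.
Brightly receives Slot 7 at value $131, so the others get W − 131 = $470.
Without Brightly: best allocation of the remaining 4 bidders over all 5 slots is Harbor→Slot 3 ($104), Onyx→Slot 7 ($148), Summit→Slot 5 ($144), Quanta→Slot 2 ($115), total $511.
VCG payment = (others' best without Brightly) − (others' welfare with Brightly) = 511 − 470 = $41.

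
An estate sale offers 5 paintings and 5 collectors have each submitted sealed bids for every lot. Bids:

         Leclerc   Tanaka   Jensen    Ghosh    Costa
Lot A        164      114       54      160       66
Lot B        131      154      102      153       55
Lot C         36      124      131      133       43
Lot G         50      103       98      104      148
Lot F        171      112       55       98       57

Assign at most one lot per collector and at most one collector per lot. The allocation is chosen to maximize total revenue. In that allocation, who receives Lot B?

Optimal: Leclerc→Lot F ($171), Tanaka→Lot B ($154), Jensen→Lot C ($131), Ghosh→Lot A ($160), Costa→Lot G ($148) — total 171+154+131+160+148 = $764.
Column-greedy (each lot in turn goes to its best remaining collector) gives $654, worse by 110.
Checked against all permutations: $764 is optimal.

Tanaka receives Lot B.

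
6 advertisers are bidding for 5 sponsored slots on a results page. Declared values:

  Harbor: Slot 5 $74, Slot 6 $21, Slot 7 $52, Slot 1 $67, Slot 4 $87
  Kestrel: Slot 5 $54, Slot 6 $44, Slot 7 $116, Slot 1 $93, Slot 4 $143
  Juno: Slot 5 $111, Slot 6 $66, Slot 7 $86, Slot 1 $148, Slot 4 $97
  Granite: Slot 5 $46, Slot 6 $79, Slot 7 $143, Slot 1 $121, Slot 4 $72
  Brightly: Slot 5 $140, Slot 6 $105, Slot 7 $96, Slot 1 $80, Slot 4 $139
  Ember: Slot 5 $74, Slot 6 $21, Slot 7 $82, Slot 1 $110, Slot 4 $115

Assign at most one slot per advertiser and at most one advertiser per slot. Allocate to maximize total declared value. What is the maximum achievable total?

Treat this as an assignment problem: match each advertiser to one slot.
Optimal: Harbor→Slot 5 ($74), Brightly→Slot 6 ($105), Granite→Slot 7 ($143), Juno→Slot 1 ($148), Kestrel→Slot 4 ($143) — total 74+105+143+148+143 = $613.
Max-entry greedy (repeatedly take the single best remaining cell) gives $595, worse by 18.

Max total: $613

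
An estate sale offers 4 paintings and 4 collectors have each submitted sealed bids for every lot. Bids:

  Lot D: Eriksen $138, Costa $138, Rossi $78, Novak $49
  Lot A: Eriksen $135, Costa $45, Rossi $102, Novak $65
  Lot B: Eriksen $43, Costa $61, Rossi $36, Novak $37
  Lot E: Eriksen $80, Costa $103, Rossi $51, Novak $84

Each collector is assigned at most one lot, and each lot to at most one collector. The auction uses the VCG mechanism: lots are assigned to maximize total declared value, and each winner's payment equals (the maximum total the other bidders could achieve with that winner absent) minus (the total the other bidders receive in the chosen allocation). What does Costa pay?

Efficient allocation: Eriksen→Lot A ($135), Costa→Lot D ($138), Rossi→Lot B ($36), Novak→Lot E ($84); total welfare W = $393.
Costa receives Lot D at value $138, so the others get W − 138 = $255.
Without Costa: best allocation of the remaining 3 bidders over all 4 lots is Eriksen→Lot D ($138), Rossi→Lot A ($102), Novak→Lot E ($84), total $324.
VCG payment = (others' best without Costa) − (others' welfare with Costa) = 324 − 255 = $69.

Costa pays $69.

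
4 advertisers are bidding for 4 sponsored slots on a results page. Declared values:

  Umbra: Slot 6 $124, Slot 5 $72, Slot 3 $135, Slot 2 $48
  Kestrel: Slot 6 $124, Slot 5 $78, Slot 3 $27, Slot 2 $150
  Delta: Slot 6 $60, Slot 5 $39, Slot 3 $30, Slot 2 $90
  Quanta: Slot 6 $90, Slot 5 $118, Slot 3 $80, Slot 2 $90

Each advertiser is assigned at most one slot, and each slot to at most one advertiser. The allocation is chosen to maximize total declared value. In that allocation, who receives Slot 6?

Kestrel receives Slot 6.

Optimal: Umbra→Slot 3 ($135), Kestrel→Slot 6 ($124), Delta→Slot 2 ($90), Quanta→Slot 5 ($118) — total 135+124+90+118 = $467.
Column-greedy (each slot in turn goes to its best remaining advertiser) gives $422, worse by 45.
Next-best assignment: Umbra→Slot 3, Kestrel→Slot 2, Delta→Slot 6, Quanta→Slot 5 = $463.
Kestrel's own top slot is Slot 2 ($150), but forcing Kestrel→Slot 2 and reassigning the rest optimally gives only $463 — worse by 4.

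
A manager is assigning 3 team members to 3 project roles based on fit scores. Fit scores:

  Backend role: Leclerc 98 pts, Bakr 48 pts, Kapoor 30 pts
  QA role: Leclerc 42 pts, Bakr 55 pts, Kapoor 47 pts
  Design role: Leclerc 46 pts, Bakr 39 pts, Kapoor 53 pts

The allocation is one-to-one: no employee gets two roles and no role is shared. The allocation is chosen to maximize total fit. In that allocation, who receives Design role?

Kapoor receives Design role.

Treat this as an assignment problem: match each employee to one role.
Optimal: Leclerc→Backend role (98 pts), Bakr→QA role (55 pts), Kapoor→Design role (53 pts) — total 98+55+53 = 206 pts.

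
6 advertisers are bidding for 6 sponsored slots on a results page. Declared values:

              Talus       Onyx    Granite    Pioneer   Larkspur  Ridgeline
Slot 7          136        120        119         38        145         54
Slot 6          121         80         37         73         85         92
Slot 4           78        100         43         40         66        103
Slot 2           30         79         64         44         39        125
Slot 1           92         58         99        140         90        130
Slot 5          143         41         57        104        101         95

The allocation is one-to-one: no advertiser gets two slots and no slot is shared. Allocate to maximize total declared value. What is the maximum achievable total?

This is a one-to-one assignment (maximum-weight bipartite matching).
Optimal: Talus→Slot 5 ($143), Onyx→Slot 4 ($100), Granite→Slot 7 ($119), Pioneer→Slot 1 ($140), Larkspur→Slot 6 ($85), Ridgeline→Slot 2 ($125) — total 143+100+119+140+85+125 = $712.
Column-greedy (each slot in turn goes to its best remaining advertiser) gives $645, worse by 67.
Swapping Onyx↔Ridgeline (Onyx→Slot 2 $79, Ridgeline→Slot 4 $103) loses 43.

Maximum total: $712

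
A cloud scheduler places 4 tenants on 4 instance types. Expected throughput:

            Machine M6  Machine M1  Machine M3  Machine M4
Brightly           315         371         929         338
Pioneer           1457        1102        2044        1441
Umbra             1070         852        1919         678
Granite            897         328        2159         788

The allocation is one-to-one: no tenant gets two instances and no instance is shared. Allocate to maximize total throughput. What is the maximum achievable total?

Optimal: Brightly→Machine M1 (371 ops/s), Pioneer→Machine M4 (1441 ops/s), Umbra→Machine M6 (1070 ops/s), Granite→Machine M3 (2159 ops/s) — total 371+1441+1070+2159 = 5041 ops/s.
Column-greedy (each instance in turn goes to its best remaining tenant) gives 4806 ops/s, worse by 235.
Swapping Granite↔Brightly (Granite→Machine M1 328 ops/s, Brightly→Machine M3 929 ops/s) loses 1273.
Every other assignment is strictly worse.

Maximum total: 5041 ops/s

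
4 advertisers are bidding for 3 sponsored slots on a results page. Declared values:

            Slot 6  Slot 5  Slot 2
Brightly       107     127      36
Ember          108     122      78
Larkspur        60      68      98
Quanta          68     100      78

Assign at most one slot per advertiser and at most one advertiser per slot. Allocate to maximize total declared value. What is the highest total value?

Optimal: Ember→Slot 6 ($108), Brightly→Slot 5 ($127), Larkspur→Slot 2 ($98) — total 108+127+98 = $333.
Next-best assignment: Brightly→Slot 6, Ember→Slot 5, Larkspur→Slot 2 = $327.
Swapping Ember↔Larkspur (Ember→Slot 2 $78, Larkspur→Slot 6 $60) loses 68.
Checked against all permutations: $333 is optimal.

Maximum total: $333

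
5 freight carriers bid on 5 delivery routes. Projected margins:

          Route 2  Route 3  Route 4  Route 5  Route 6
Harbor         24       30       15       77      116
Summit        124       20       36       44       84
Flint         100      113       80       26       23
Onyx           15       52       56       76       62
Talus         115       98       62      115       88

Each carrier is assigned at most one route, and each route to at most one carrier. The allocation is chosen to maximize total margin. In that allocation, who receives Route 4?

Onyx receives Route 4.

Optimal: Harbor→Route 6 ($116k), Summit→Route 2 ($124k), Flint→Route 3 ($113k), Onyx→Route 4 ($56k), Talus→Route 5 ($115k) — total 116+124+113+56+115 = $524k.
Row-greedy (each carrier in turn takes its best remaining route) gives $491k, worse by 33.
Next-best assignment: Harbor→Route 6, Summit→Route 2, Flint→Route 4, Onyx→Route 5, Talus→Route 3 = $494k.
Swapping Talus↔Summit (Talus→Route 2 $115k, Summit→Route 5 $44k) loses 80.
Onyx's own top route is Route 5 ($76k), but forcing Onyx→Route 5 and reassigning the rest optimally gives only $494k — worse by 30.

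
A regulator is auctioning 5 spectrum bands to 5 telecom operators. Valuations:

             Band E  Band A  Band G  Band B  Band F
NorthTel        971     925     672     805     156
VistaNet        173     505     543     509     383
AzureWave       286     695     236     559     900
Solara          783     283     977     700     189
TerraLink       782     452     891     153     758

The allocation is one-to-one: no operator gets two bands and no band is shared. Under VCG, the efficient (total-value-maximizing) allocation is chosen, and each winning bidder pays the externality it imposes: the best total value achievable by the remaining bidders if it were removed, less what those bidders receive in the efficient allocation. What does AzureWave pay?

AzureWave pays $22M.

Efficient allocation: NorthTel→Band A ($925M), VistaNet→Band B ($509M), AzureWave→Band F ($900M), Solara→Band G ($977M), TerraLink→Band E ($782M); total welfare W = $4093M.
AzureWave receives Band F at value $900M, so the others get W − 900 = $3193M.
Without AzureWave: best allocation of the remaining 4 bidders over all 5 bands is NorthTel→Band E ($971M), VistaNet→Band B ($509M), Solara→Band G ($977M), TerraLink→Band F ($758M), total $3215M.
VCG payment = (others' best without AzureWave) − (others' welfare with AzureWave) = 3215 − 3193 = $22M.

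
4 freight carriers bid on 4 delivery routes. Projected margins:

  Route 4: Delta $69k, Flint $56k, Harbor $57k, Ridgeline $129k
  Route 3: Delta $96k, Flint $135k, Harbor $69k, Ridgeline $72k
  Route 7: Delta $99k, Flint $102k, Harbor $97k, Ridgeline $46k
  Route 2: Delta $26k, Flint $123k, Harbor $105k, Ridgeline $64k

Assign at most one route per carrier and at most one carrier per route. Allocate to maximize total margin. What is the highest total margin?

Max total: $468k

Optimal: Delta→Route 7 ($99k), Flint→Route 3 ($135k), Harbor→Route 2 ($105k), Ridgeline→Route 4 ($129k) — total 99+135+105+129 = $468k.
Next-best assignment: Delta→Route 3, Flint→Route 2, Harbor→Route 7, Ridgeline→Route 4 = $445k.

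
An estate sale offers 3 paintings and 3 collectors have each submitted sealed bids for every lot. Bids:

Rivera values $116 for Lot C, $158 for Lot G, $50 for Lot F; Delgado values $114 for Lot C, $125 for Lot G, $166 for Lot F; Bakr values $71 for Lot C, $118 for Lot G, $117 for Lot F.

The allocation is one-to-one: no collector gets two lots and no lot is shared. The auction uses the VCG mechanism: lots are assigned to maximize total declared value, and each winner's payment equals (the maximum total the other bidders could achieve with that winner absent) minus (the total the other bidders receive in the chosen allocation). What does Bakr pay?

Efficient allocation: Rivera→Lot C ($116), Delgado→Lot F ($166), Bakr→Lot G ($118); total welfare W = $400.
Bakr receives Lot G at value $118, so the others get W − 118 = $282.
Without Bakr: best allocation of the remaining 2 bidders over all 3 lots is Rivera→Lot G ($158), Delgado→Lot F ($166), total $324.
VCG payment = (others' best without Bakr) − (others' welfare with Bakr) = 324 − 282 = $42.

Bakr pays $42.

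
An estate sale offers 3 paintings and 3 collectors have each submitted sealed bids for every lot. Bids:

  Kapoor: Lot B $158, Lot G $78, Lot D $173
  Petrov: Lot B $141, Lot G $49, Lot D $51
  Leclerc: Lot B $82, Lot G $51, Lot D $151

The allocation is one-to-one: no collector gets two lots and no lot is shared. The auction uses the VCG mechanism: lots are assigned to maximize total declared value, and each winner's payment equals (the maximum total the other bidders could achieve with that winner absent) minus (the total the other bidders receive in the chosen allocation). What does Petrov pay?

Petrov pays $80.

Efficient allocation: Kapoor→Lot G ($78), Petrov→Lot B ($141), Leclerc→Lot D ($151); total welfare W = $370.
Petrov receives Lot B at value $141, so the others get W − 141 = $229.
Without Petrov: best allocation of the remaining 2 bidders over all 3 lots is Kapoor→Lot B ($158), Leclerc→Lot D ($151), total $309.
VCG payment = (others' best without Petrov) − (others' welfare with Petrov) = 309 − 229 = $80.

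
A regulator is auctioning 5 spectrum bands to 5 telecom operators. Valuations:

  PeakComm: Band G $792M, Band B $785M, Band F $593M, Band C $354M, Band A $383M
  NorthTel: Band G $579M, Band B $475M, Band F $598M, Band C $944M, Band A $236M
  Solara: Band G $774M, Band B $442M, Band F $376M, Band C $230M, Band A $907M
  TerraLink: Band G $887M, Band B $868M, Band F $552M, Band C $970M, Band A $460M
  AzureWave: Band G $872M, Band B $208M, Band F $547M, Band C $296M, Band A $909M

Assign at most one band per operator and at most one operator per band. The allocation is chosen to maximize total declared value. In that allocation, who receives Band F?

This is a one-to-one assignment (maximum-weight bipartite matching).
Optimal: PeakComm→Band F ($593M), NorthTel→Band C ($944M), Solara→Band A ($907M), TerraLink→Band B ($868M), AzureWave→Band G ($872M) — total 593+944+907+868+872 = $4184M.
Max-entry greedy (repeatedly take the single best remaining cell) gives $3711M, worse by 473.
PeakComm's own top band is Band G ($792M), but forcing PeakComm→Band G and reassigning the rest optimally gives only $4058M — worse by 126.

PeakComm receives Band F.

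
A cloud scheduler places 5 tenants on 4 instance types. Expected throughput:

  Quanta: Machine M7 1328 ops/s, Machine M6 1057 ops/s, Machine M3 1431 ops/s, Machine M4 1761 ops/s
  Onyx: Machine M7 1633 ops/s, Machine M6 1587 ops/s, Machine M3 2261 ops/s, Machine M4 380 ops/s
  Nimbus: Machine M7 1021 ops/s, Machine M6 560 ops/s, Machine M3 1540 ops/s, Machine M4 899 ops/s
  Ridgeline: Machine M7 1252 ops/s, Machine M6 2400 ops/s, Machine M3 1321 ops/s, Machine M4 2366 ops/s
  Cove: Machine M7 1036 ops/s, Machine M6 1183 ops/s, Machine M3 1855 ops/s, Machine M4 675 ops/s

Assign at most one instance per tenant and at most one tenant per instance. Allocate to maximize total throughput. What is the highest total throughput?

Optimal: Onyx→Machine M7 (1633 ops/s), Ridgeline→Machine M6 (2400 ops/s), Cove→Machine M3 (1855 ops/s), Quanta→Machine M4 (1761 ops/s) — total 1633+2400+1855+1761 = 7649 ops/s.
Max-entry greedy (repeatedly take the single best remaining cell) gives 7458 ops/s, worse by 191.
Swapping Onyx↔Ridgeline (Onyx→Machine M6 1587 ops/s, Ridgeline→Machine M7 1252 ops/s) loses 1194.
No other one-to-one assignment exceeds 7649 ops/s.

Maximum total: 7649 ops/s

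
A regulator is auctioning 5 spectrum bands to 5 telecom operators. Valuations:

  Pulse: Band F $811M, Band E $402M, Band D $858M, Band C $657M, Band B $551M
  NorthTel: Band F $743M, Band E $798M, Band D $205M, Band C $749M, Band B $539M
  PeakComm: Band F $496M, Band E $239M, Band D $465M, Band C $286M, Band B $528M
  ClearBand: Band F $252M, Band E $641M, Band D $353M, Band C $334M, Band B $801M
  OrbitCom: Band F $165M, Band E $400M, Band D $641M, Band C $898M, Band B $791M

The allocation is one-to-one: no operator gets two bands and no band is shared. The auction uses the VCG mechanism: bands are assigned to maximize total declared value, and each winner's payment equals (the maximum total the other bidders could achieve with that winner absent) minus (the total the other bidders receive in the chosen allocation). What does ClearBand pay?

Efficient allocation: Pulse→Band D ($858M), NorthTel→Band E ($798M), PeakComm→Band F ($496M), ClearBand→Band B ($801M), OrbitCom→Band C ($898M); total welfare W = $3851M.
ClearBand receives Band B at value $801M, so the others get W − 801 = $3050M.
Without ClearBand: best allocation of the remaining 4 bidders over all 5 bands is Pulse→Band D ($858M), NorthTel→Band E ($798M), PeakComm→Band B ($528M), OrbitCom→Band C ($898M), total $3082M.
VCG payment = (others' best without ClearBand) − (others' welfare with ClearBand) = 3082 − 3050 = $32M.

ClearBand pays $32M.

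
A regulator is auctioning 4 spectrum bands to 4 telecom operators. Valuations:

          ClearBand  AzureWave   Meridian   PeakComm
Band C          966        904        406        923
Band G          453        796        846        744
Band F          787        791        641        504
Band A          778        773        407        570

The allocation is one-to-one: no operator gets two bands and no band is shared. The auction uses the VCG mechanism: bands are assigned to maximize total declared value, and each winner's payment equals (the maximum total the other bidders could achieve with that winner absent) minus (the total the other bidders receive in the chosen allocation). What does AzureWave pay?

Efficient allocation: ClearBand→Band A ($778M), AzureWave→Band F ($791M), Meridian→Band G ($846M), PeakComm→Band C ($923M); total welfare W = $3338M.
AzureWave receives Band F at value $791M, so the others get W − 791 = $2547M.
Without AzureWave: best allocation of the remaining 3 bidders over all 4 bands is ClearBand→Band F ($787M), Meridian→Band G ($846M), PeakComm→Band C ($923M), total $2556M.
VCG payment = (others' best without AzureWave) − (others' welfare with AzureWave) = 2556 − 2547 = $9M.

AzureWave pays $9M.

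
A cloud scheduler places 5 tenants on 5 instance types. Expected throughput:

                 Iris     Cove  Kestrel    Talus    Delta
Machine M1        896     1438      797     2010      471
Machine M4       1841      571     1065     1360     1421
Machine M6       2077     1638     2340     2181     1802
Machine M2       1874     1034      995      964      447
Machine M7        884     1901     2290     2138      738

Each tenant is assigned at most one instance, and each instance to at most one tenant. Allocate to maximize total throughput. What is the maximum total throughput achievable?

Maximum total: 9546 ops/s

This is a one-to-one assignment (maximum-weight bipartite matching).
Optimal: Iris→Machine M2 (1874 ops/s), Cove→Machine M7 (1901 ops/s), Kestrel→Machine M6 (2340 ops/s), Talus→Machine M1 (2010 ops/s), Delta→Machine M4 (1421 ops/s) — total 1874+1901+2340+2010+1421 = 9546 ops/s.
Row-greedy (each tenant in turn takes its best remaining instance) gives 7500 ops/s, worse by 2046.
Swapping Kestrel↔Delta (Kestrel→Machine M4 1065 ops/s, Delta→Machine M6 1802 ops/s) loses 894.
No other one-to-one assignment exceeds 9546 ops/s.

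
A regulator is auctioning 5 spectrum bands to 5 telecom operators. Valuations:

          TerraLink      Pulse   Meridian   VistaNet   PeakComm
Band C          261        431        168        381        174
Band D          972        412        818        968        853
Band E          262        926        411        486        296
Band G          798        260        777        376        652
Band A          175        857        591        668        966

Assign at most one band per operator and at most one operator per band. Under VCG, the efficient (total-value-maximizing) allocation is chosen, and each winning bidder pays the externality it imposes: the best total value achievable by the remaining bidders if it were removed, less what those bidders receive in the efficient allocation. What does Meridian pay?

Efficient allocation: TerraLink→Band D ($972M), Pulse→Band E ($926M), Meridian→Band G ($777M), VistaNet→Band C ($381M), PeakComm→Band A ($966M); total welfare W = $4022M.
Meridian receives Band G at value $777M, so the others get W − 777 = $3245M.
Without Meridian: best allocation of the remaining 4 bidders over all 5 bands is TerraLink→Band G ($798M), Pulse→Band E ($926M), VistaNet→Band D ($968M), PeakComm→Band A ($966M), total $3658M.
VCG payment = (others' best without Meridian) − (others' welfare with Meridian) = 3658 − 3245 = $413M.

Meridian pays $413M.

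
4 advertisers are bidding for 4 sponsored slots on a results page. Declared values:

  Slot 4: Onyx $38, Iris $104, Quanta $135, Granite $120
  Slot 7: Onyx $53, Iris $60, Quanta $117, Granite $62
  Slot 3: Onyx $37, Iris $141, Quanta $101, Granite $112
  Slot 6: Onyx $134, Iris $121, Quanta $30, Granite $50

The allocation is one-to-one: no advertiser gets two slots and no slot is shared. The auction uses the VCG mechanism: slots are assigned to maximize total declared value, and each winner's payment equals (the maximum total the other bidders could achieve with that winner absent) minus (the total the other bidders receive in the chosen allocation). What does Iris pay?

Efficient allocation: Onyx→Slot 6 ($134), Iris→Slot 3 ($141), Quanta→Slot 7 ($117), Granite→Slot 4 ($120); total welfare W = $512.
Iris receives Slot 3 at value $141, so the others get W − 141 = $371.
Without Iris: best allocation of the remaining 3 bidders over all 4 slots is Onyx→Slot 6 ($134), Quanta→Slot 4 ($135), Granite→Slot 3 ($112), total $381.
VCG payment = (others' best without Iris) − (others' welfare with Iris) = 381 − 371 = $10.

Iris pays $10.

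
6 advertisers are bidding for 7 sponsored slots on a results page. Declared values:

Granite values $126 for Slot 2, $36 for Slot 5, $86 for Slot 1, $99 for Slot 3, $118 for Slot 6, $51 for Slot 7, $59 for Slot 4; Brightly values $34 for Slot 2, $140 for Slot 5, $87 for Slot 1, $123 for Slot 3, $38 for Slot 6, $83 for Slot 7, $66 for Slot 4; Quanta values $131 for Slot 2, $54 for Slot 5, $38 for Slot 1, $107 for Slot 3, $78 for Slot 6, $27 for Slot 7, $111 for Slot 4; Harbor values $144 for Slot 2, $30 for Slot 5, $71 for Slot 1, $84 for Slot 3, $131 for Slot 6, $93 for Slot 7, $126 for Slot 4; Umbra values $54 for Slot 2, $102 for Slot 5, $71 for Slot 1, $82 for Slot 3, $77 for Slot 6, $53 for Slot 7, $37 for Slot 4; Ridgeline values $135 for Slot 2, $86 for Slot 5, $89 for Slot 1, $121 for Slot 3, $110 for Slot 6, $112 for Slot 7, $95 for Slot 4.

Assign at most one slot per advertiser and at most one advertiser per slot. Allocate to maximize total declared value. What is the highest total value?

Maximum total: $712

Treat this as an assignment problem: match each advertiser to one slot.
Optimal: Granite→Slot 6 ($118), Brightly→Slot 3 ($123), Quanta→Slot 2 ($131), Harbor→Slot 4 ($126), Umbra→Slot 5 ($102), Ridgeline→Slot 7 ($112) — total 118+123+131+126+102+112 = $712.
Max-entry greedy (repeatedly take the single best remaining cell) gives $705, worse by 7.
Checked against all permutations: $712 is optimal.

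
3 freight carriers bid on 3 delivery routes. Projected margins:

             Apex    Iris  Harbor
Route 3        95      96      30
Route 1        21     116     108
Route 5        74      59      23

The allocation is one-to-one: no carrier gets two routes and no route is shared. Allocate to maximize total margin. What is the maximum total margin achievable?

This is the linear assignment problem.
Optimal: Apex→Route 5 ($74k), Iris→Route 3 ($96k), Harbor→Route 1 ($108k) — total 74+96+108 = $278k.
Next-best assignment: Apex→Route 3, Iris→Route 5, Harbor→Route 1 = $262k.
Swapping Apex↔Iris (Apex→Route 3 $95k, Iris→Route 5 $59k) loses 16.

Max total: $278k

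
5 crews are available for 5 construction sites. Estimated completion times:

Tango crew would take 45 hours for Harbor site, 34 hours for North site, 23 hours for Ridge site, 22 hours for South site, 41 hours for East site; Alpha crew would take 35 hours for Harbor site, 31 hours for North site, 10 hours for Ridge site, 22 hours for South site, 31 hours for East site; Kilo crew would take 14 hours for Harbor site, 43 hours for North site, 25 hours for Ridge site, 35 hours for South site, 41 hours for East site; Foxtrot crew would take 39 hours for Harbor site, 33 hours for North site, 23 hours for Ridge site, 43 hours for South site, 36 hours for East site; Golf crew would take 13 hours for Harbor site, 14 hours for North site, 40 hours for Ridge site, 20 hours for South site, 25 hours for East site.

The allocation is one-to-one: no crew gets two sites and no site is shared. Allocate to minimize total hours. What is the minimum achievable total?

Optimal: Tango crew→South site (22 hours), Alpha crew→Ridge site (10 hours), Kilo crew→Harbor site (14 hours), Foxtrot crew→East site (36 hours), Golf crew→North site (14 hours) — total 22+10+14+36+14 = 96 hours.
Every other assignment is strictly worse.

Min total: 96 hours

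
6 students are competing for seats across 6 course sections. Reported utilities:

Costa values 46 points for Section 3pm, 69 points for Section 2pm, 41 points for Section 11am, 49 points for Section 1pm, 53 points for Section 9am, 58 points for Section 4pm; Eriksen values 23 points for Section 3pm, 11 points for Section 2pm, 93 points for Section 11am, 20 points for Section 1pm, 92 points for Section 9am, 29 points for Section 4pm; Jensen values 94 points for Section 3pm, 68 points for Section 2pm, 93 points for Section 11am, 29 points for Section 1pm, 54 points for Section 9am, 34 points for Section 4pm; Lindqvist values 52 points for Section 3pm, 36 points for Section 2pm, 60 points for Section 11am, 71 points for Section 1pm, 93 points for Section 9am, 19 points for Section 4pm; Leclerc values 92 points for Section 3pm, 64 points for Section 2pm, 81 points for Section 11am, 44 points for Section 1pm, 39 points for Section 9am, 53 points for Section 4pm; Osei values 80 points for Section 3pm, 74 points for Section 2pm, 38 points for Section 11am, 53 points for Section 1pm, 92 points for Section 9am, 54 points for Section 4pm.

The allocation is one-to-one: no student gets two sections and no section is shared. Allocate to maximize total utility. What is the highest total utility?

This is the linear assignment problem.
Optimal: Costa→Section 4pm (58 points), Eriksen→Section 9am (92 points), Jensen→Section 11am (93 points), Lindqvist→Section 1pm (71 points), Leclerc→Section 3pm (92 points), Osei→Section 2pm (74 points) — total 58+92+93+71+92+74 = 480 points.
Max-entry greedy (repeatedly take the single best remaining cell) gives 456 points, worse by 24.
Next-best assignment: Costa→Section 4pm, Eriksen→Section 11am, Jensen→Section 2pm, Lindqvist→Section 1pm, Leclerc→Section 3pm, Osei→Section 9am = 474 points.

Max total: 480 points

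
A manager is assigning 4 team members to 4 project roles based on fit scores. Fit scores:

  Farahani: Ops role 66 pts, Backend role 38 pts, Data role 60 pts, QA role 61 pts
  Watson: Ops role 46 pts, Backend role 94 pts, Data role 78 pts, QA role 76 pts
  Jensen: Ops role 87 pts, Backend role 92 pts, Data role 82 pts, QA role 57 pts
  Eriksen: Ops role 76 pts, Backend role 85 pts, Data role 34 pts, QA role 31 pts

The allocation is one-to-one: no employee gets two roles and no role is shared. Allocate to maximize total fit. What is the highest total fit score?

Optimal: Farahani→QA role (61 pts), Watson→Backend role (94 pts), Jensen→Data role (82 pts), Eriksen→Ops role (76 pts) — total 61+94+82+76 = 313 pts.
Column-greedy (each role in turn goes to its best remaining employee) gives 272 pts, worse by 41.
Next-best assignment: Farahani→QA role, Watson→Data role, Jensen→Ops role, Eriksen→Backend role = 311 pts.
Swapping Eriksen↔Farahani (Eriksen→QA role 31 pts, Farahani→Ops role 66 pts) loses 40.
Checked against all permutations: 313 pts is optimal.

Maximum total: 313 pts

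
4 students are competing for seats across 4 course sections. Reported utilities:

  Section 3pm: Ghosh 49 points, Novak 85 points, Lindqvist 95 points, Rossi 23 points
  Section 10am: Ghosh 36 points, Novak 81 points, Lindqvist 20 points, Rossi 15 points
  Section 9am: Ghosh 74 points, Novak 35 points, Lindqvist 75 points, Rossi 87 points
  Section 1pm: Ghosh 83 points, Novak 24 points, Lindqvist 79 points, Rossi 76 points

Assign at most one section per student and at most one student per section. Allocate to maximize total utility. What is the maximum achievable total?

This is the linear assignment problem.
Optimal: Ghosh→Section 1pm (83 points), Novak→Section 10am (81 points), Lindqvist→Section 3pm (95 points), Rossi→Section 9am (87 points) — total 83+81+95+87 = 346 points.
Row-greedy (each student in turn takes its best remaining section) gives 258 points, worse by 88.

Max total: 346 points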